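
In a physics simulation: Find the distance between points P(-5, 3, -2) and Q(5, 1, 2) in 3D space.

d = √[(x₂-x₁)² + (y₂-y₁)² + (z₂-z₁)²]
  = √[10² + (-2)² + 4²]
  = √[100 + 4 + 16]
  = √120
  ≈ 10.95

10.95


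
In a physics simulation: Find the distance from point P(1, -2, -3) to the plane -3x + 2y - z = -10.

distance = |a·x₀ + b·y₀ + c·z₀ - d| / √(a² + b² + c²)
  = |(-3)·1 + 2·(-2) + (-1)·(-3) - (-10)| / √((-3)² + 2² + (-1)²)
  = |-3 - 4 + 3 + 10| / √(9 + 4 + 1)
  = |6| / √14
  = 6 / 3.742
  ≈ 1.604

1.604


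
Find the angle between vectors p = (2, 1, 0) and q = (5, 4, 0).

p·q = 2·5 + 1·4 + 0·0 = 10 + 4 + 0 = 14
|p| = √(2² + 1² + 0²) = √5 ≈ 2.236
|q| = √(5² + 4² + 0²) = √41 ≈ 6.403
cos θ = (p·q)/(|p||q|) = 14/(2.236·6.403) ≈ 0.9778
θ = arccos(0.9778) ≈ 12.09°

12.09°


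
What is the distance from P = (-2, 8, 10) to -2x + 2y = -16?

distance = |a·x₀ + b·y₀ + c·z₀ - d| / √(a² + b² + c²)
  = |(-2)·(-2) + 2·8 + 0·10 - (-16)| / √((-2)² + 2² + 0²)
  = |4 + 16 + 0 + 16| / √(4 + 4 + 0)
  = |36| / √8
  = 36 / 2.828
  ≈ 12.73

12.73


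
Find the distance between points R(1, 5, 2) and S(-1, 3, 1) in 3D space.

d = √[(x₂-x₁)² + (y₂-y₁)² + (z₂-z₁)²]
  = √[(-2)² + (-2)² + (-1)²]
  = √[4 + 4 + 1]
  = √9
  ≈ 3

3


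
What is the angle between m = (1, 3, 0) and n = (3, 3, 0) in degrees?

m·n = 1·3 + 3·3 + 0·0 = 3 + 9 + 0 = 12
|m| = √(1² + 3² + 0²) = √10 ≈ 3.162
|n| = √(3² + 3² + 0²) = √18 ≈ 4.243
cos θ = (m·n)/(|m||n|) = 12/(3.162·4.243) ≈ 0.8944
θ = arccos(0.8944) ≈ 26.57°

26.57°


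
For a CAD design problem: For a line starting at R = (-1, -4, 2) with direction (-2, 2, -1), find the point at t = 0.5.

P(t) = R + t·d
  = (-1 + (-2)·0.5, -4 + 2·0.5, 2 + (-1)·0.5)
  = (-1 - 1, -4 + 1, 2 - 0.5)
  = (-2, -3, 1.5)

(-2, -3, 1.5)


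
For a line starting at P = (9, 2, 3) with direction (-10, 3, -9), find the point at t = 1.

P(t) = P + t·d
  = (9 + (-10)·1, 2 + 3·1, 3 + (-9)·1)
  = (9 - 10, 2 + 3, 3 - 9)
  = (-1, 5, -6)

(-1, 5, -6)


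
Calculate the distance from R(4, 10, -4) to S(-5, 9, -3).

d = √[(x₂-x₁)² + (y₂-y₁)² + (z₂-z₁)²]
  = √[(-9)² + (-1)² + 1²]
  = √[81 + 1 + 1]
  = √83
  ≈ 9.11

9.11


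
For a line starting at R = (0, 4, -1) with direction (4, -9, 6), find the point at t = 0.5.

P(t) = R + t·d
  = (0 + 4·0.5, 4 + (-9)·0.5, -1 + 6·0.5)
  = (0 + 2, 4 - 4.5, -1 + 3)
  = (2, -0.5, 2)

(2, -0.5, 2)


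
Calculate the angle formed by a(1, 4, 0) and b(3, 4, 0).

a·b = 1·3 + 4·4 + 0·0 = 3 + 16 + 0 = 19
|a| = √(1² + 4² + 0²) = √17 ≈ 4.123
|b| = √(3² + 4² + 0²) = √25 ≈ 5
cos θ = (a·b)/(|a||b|) = 19/(4.123·5) ≈ 0.9216
θ = arccos(0.9216) ≈ 22.83°

22.83°


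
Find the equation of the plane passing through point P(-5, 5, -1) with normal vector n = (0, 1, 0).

The plane through P with normal n = (a, b, c) satisfies n·(r - P) = 0,
i.e. ax + by + cz = a·x₀ + b·y₀ + c·z₀.
d = 0·(-5) + 1·5 + 0·(-1)
  = 0 + 5 + 0
  = 5
Equation: y = 5

y = 5


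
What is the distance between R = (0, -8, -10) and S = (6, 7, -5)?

d = √[(x₂-x₁)² + (y₂-y₁)² + (z₂-z₁)²]
  = √[6² + 15² + 5²]
  = √[36 + 225 + 25]
  = √286
  ≈ 16.91

16.91


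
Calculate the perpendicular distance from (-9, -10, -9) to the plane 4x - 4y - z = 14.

distance = |a·x₀ + b·y₀ + c·z₀ - d| / √(a² + b² + c²)
  = |4·(-9) + (-4)·(-10) + (-1)·(-9) - 14| / √(4² + (-4)² + (-1)²)
  = |-36 + 40 + 9 - 14| / √(16 + 16 + 1)
  = |-1| / √33
  = 1 / 5.745
  ≈ 0.1741

0.1741


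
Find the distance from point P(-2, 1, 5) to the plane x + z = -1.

distance = |a·x₀ + b·y₀ + c·z₀ - d| / √(a² + b² + c²)
  = |1·(-2) + 0·1 + 1·5 - (-1)| / √(1² + 0² + 1²)
  = |-2 + 0 + 5 + 1| / √(1 + 0 + 1)
  = |4| / √2
  = 4 / 1.414
  ≈ 2.828

2.828


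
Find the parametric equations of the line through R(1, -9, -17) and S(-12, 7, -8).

Direction vector d = S - R = (-12 - 1, 7 + 9, -8 + 17) = (-13, 16, 9)
Parametric form r = R + t·d:
x = 1 - 13t, y = -9 + 16t, z = -17 + 9t

x = 1 - 13t, y = -9 + 16t, z = -17 + 9t


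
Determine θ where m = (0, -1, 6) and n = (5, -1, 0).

m·n = 0·5 + (-1)·(-1) + 6·0 = 0 + 1 + 0 = 1
|m| = √(0² + (-1)² + 6²) = √37 ≈ 6.083
|n| = √(5² + (-1)² + 0²) = √26 ≈ 5.099
cos θ = (m·n)/(|m||n|) = 1/(6.083·5.099) ≈ 0.03224
θ = arccos(0.03224) ≈ 88.15°

88.15°


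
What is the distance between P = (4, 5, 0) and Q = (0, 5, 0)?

d = √[(x₂-x₁)² + (y₂-y₁)² + (z₂-z₁)²]
  = √[(-4)² + 0² + 0²]
  = √[16 + 0 + 0]
  = √16
  ≈ 4

4


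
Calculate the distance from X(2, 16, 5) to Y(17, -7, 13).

d = √[(x₂-x₁)² + (y₂-y₁)² + (z₂-z₁)²]
  = √[15² + (-23)² + 8²]
  = √[225 + 529 + 64]
  = √818
  ≈ 28.6

28.6


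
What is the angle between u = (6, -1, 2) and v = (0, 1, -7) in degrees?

u·v = 6·0 + (-1)·1 + 2·(-7) = 0 - 1 - 14 = -15
|u| = √(6² + (-1)² + 2²) = √41 ≈ 6.403
|v| = √(0² + 1² + (-7)²) = √50 ≈ 7.071
cos θ = (u·v)/(|u||v|) = -15/(6.403·7.071) ≈ -0.3313
θ = arccos(-0.3313) ≈ 109.3°

109.3°


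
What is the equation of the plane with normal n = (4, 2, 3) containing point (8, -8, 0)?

The plane through P with normal n = (a, b, c) satisfies n·(r - P) = 0,
i.e. ax + by + cz = a·x₀ + b·y₀ + c·z₀.
d = 4·8 + 2·(-8) + 3·0
  = 32 - 16 + 0
  = 16
Equation: 4x + 2y + 3z = 16

4x + 2y + 3z = 16


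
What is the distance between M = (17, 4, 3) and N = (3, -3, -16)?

d = √[(x₂-x₁)² + (y₂-y₁)² + (z₂-z₁)²]
  = √[(-14)² + (-7)² + (-19)²]
  = √[196 + 49 + 361]
  = √606
  ≈ 24.62

24.62


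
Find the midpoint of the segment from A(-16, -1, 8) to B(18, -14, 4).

M = ((x₁+x₂)/2, (y₁+y₂)/2, (z₁+z₂)/2)
  = ((-16 + 18)/2, (-1 - 14)/2, (8 + 4)/2)
  = (2/2, -15/2, 12/2)
  = (1, -7.5, 6)

(1, -7.5, 6)


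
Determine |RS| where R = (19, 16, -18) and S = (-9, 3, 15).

d = √[(x₂-x₁)² + (y₂-y₁)² + (z₂-z₁)²]
  = √[(-28)² + (-13)² + 33²]
  = √[784 + 169 + 1089]
  = √2042
  ≈ 45.19

45.19


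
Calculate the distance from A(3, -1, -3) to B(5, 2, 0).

d = √[(x₂-x₁)² + (y₂-y₁)² + (z₂-z₁)²]
  = √[2² + 3² + 3²]
  = √[4 + 9 + 9]
  = √22
  ≈ 4.69

4.69


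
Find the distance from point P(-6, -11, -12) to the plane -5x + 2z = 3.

distance = |a·x₀ + b·y₀ + c·z₀ - d| / √(a² + b² + c²)
  = |(-5)·(-6) + 0·(-11) + 2·(-12) - 3| / √((-5)² + 0² + 2²)
  = |30 + 0 - 24 - 3| / √(25 + 0 + 4)
  = |3| / √29
  = 3 / 5.385
  ≈ 0.5571

0.5571


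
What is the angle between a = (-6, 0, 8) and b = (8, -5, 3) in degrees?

a·b = (-6)·8 + 0·(-5) + 8·3 = -48 + 0 + 24 = -24
|a| = √((-6)² + 0² + 8²) = √100 ≈ 10
|b| = √(8² + (-5)² + 3²) = √98 ≈ 9.899
cos θ = (a·b)/(|a||b|) = -24/(10·9.899) ≈ -0.2424
θ = arccos(-0.2424) ≈ 104°

104°


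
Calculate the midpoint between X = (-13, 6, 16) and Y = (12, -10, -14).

M = ((x₁+x₂)/2, (y₁+y₂)/2, (z₁+z₂)/2)
  = ((-13 + 12)/2, (6 - 10)/2, (16 - 14)/2)
  = (-1/2, -4/2, 2/2)
  = (-0.5, -2, 1)

(-0.5, -2, 1)


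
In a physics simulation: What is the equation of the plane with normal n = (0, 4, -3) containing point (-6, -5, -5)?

The plane through P with normal n = (a, b, c) satisfies n·(r - P) = 0,
i.e. ax + by + cz = a·x₀ + b·y₀ + c·z₀.
d = 0·(-6) + 4·(-5) + (-3)·(-5)
  = 0 - 20 + 15
  = -5
Equation: 4y - 3z = -5

4y - 3z = -5


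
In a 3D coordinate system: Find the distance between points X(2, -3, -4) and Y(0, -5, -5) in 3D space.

d = √[(x₂-x₁)² + (y₂-y₁)² + (z₂-z₁)²]
  = √[(-2)² + (-2)² + (-1)²]
  = √[4 + 4 + 1]
  = √9
  ≈ 3

3


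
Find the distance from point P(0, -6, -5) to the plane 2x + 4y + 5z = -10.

distance = |a·x₀ + b·y₀ + c·z₀ - d| / √(a² + b² + c²)
  = |2·0 + 4·(-6) + 5·(-5) - (-10)| / √(2² + 4² + 5²)
  = |0 - 24 - 25 + 10| / √(4 + 16 + 25)
  = |-39| / √45
  = 39 / 6.708
  ≈ 5.814

5.814


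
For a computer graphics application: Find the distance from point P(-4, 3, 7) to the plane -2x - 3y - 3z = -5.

distance = |a·x₀ + b·y₀ + c·z₀ - d| / √(a² + b² + c²)
  = |(-2)·(-4) + (-3)·3 + (-3)·7 - (-5)| / √((-2)² + (-3)² + (-3)²)
  = |8 - 9 - 21 + 5| / √(4 + 9 + 9)
  = |-17| / √22
  = 17 / 4.69
  ≈ 3.624

3.624


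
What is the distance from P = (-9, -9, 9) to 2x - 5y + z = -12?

distance = |a·x₀ + b·y₀ + c·z₀ - d| / √(a² + b² + c²)
  = |2·(-9) + (-5)·(-9) + 1·9 - (-12)| / √(2² + (-5)² + 1²)
  = |-18 + 45 + 9 + 12| / √(4 + 25 + 1)
  = |48| / √30
  = 48 / 5.477
  ≈ 8.764

8.764


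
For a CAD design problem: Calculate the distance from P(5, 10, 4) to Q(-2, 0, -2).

d = √[(x₂-x₁)² + (y₂-y₁)² + (z₂-z₁)²]
  = √[(-7)² + (-10)² + (-6)²]
  = √[49 + 100 + 36]
  = √185
  ≈ 13.6

13.6


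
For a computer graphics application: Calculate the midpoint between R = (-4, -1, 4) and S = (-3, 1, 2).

M = ((x₁+x₂)/2, (y₁+y₂)/2, (z₁+z₂)/2)
  = ((-4 - 3)/2, (-1 + 1)/2, (4 + 2)/2)
  = (-7/2, 0/2, 6/2)
  = (-3.5, 0, 3)

(-3.5, 0, 3)


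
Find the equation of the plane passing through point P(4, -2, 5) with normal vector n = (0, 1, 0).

The plane through P with normal n = (a, b, c) satisfies n·(r - P) = 0,
i.e. ax + by + cz = a·x₀ + b·y₀ + c·z₀.
d = 0·4 + 1·(-2) + 0·5
  = 0 - 2 + 0
  = -2
Equation: y = -2

y = -2


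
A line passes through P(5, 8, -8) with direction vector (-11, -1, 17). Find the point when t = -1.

P(t) = P + t·d
  = (5 + (-11)·(-1), 8 + (-1)·(-1), -8 + 17·(-1))
  = (5 + 11, 8 + 1, -8 - 17)
  = (16, 9, -25)

(16, 9, -25)


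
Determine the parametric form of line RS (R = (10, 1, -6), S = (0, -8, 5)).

Direction vector d = S - R = (0 - 10, -8 - 1, 5 + 6) = (-10, -9, 11)
Parametric form r = R + t·d:
x = 10 - 10t, y = 1 - 9t, z = -6 + 11t

x = 10 - 10t, y = 1 - 9t, z = -6 + 11t


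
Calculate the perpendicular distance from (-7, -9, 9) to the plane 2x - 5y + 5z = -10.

distance = |a·x₀ + b·y₀ + c·z₀ - d| / √(a² + b² + c²)
  = |2·(-7) + (-5)·(-9) + 5·9 - (-10)| / √(2² + (-5)² + 5²)
  = |-14 + 45 + 45 + 10| / √(4 + 25 + 25)
  = |86| / √54
  = 86 / 7.348
  ≈ 11.7

11.7


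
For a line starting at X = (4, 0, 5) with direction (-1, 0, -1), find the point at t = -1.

P(t) = X + t·d
  = (4 + (-1)·(-1), 0 + 0·(-1), 5 + (-1)·(-1))
  = (4 + 1, 0 + 0, 5 + 1)
  = (5, 0, 6)

(5, 0, 6)


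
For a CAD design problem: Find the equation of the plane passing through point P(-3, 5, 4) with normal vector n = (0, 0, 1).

The plane through P with normal n = (a, b, c) satisfies n·(r - P) = 0,
i.e. ax + by + cz = a·x₀ + b·y₀ + c·z₀.
d = 0·(-3) + 0·5 + 1·4
  = 0 + 0 + 4
  = 4
Equation: z = 4

z = 4


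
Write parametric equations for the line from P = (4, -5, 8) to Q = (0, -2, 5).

Direction vector d = Q - P = (0 - 4, -2 + 5, 5 - 8) = (-4, 3, -3)
Parametric form r = P + t·d:
x = 4 - 4t, y = -5 + 3t, z = 8 - 3t

x = 4 - 4t, y = -5 + 3t, z = 8 - 3t


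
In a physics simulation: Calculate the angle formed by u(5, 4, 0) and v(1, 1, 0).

u·v = 5·1 + 4·1 + 0·0 = 5 + 4 + 0 = 9
|u| = √(5² + 4² + 0²) = √41 ≈ 6.403
|v| = √(1² + 1² + 0²) = √2 ≈ 1.414
cos θ = (u·v)/(|u||v|) = 9/(6.403·1.414) ≈ 0.9939
θ = arccos(0.9939) ≈ 6.34°

6.34°


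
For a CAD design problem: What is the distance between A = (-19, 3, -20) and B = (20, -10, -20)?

d = √[(x₂-x₁)² + (y₂-y₁)² + (z₂-z₁)²]
  = √[39² + (-13)² + 0²]
  = √[1521 + 169 + 0]
  = √1690
  ≈ 41.11

41.11


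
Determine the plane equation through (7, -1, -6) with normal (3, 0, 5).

The plane through P with normal n = (a, b, c) satisfies n·(r - P) = 0,
i.e. ax + by + cz = a·x₀ + b·y₀ + c·z₀.
d = 3·7 + 0·(-1) + 5·(-6)
  = 21 + 0 - 30
  = -9
Equation: 3x + 5z = -9

3x + 5z = -9


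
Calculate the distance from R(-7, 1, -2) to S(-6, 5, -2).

d = √[(x₂-x₁)² + (y₂-y₁)² + (z₂-z₁)²]
  = √[1² + 4² + 0²]
  = √[1 + 16 + 0]
  = √17
  ≈ 4.123

4.123


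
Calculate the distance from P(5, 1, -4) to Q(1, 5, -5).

d = √[(x₂-x₁)² + (y₂-y₁)² + (z₂-z₁)²]
  = √[(-4)² + 4² + (-1)²]
  = √[16 + 16 + 1]
  = √33
  ≈ 5.745

5.745


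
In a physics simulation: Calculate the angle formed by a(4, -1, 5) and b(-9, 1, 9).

a·b = 4·(-9) + (-1)·1 + 5·9 = -36 - 1 + 45 = 8
|a| = √(4² + (-1)² + 5²) = √42 ≈ 6.481
|b| = √((-9)² + 1² + 9²) = √163 ≈ 12.77
cos θ = (a·b)/(|a||b|) = 8/(6.481·12.77) ≈ 0.09669
θ = arccos(0.09669) ≈ 84.45°

84.45°


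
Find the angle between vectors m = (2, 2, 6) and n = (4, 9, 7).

m·n = 2·4 + 2·9 + 6·7 = 8 + 18 + 42 = 68
|m| = √(2² + 2² + 6²) = √44 ≈ 6.633
|n| = √(4² + 9² + 7²) = √146 ≈ 12.08
cos θ = (m·n)/(|m||n|) = 68/(6.633·12.08) ≈ 0.8484
θ = arccos(0.8484) ≈ 31.96°

31.96°


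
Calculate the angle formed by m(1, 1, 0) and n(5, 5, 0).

m·n = 1·5 + 1·5 + 0·0 = 5 + 5 + 0 = 10
|m| = √(1² + 1² + 0²) = √2 ≈ 1.414
|n| = √(5² + 5² + 0²) = √50 ≈ 7.071
cos θ = (m·n)/(|m||n|) = 10/(1.414·7.071) ≈ 1
θ = arccos(1) ≈ 0°

0°


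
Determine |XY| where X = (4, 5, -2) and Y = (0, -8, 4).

d = √[(x₂-x₁)² + (y₂-y₁)² + (z₂-z₁)²]
  = √[(-4)² + (-13)² + 6²]
  = √[16 + 169 + 36]
  = √221
  ≈ 14.87

14.87


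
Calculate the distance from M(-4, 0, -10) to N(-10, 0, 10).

d = √[(x₂-x₁)² + (y₂-y₁)² + (z₂-z₁)²]
  = √[(-6)² + 0² + 20²]
  = √[36 + 0 + 400]
  = √436
  ≈ 20.88

20.88


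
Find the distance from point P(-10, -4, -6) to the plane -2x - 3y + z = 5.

distance = |a·x₀ + b·y₀ + c·z₀ - d| / √(a² + b² + c²)
  = |(-2)·(-10) + (-3)·(-4) + 1·(-6) - 5| / √((-2)² + (-3)² + 1²)
  = |20 + 12 - 6 - 5| / √(4 + 9 + 1)
  = |21| / √14
  = 21 / 3.742
  ≈ 5.612

5.612


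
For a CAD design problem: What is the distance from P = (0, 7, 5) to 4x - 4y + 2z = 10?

distance = |a·x₀ + b·y₀ + c·z₀ - d| / √(a² + b² + c²)
  = |4·0 + (-4)·7 + 2·5 - 10| / √(4² + (-4)² + 2²)
  = |0 - 28 + 10 - 10| / √(16 + 16 + 4)
  = |-28| / √36
  = 28 / 6
  ≈ 4.667

4.667


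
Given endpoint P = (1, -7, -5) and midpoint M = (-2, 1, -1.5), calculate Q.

Q = 2M - P
  = (2·(-2) - 1, 2·1 - (-7), 2·(-1.5) - (-5))
  = (-4 - 1, 2 + 7, -3 + 5)
  = (-5, 9, 2)

(-5, 9, 2)


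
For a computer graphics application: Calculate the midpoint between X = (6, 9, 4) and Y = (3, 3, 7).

M = ((x₁+x₂)/2, (y₁+y₂)/2, (z₁+z₂)/2)
  = ((6 + 3)/2, (9 + 3)/2, (4 + 7)/2)
  = (9/2, 12/2, 11/2)
  = (4.5, 6, 5.5)

(4.5, 6, 5.5)


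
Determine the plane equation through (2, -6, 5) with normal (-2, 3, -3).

The plane through P with normal n = (a, b, c) satisfies n·(r - P) = 0,
i.e. ax + by + cz = a·x₀ + b·y₀ + c·z₀.
d = (-2)·2 + 3·(-6) + (-3)·5
  = -4 - 18 - 15
  = -37
Equation: -2x + 3y - 3z = -37

-2x + 3y - 3z = -37


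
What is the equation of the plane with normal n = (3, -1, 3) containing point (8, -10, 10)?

The plane through P with normal n = (a, b, c) satisfies n·(r - P) = 0,
i.e. ax + by + cz = a·x₀ + b·y₀ + c·z₀.
d = 3·8 + (-1)·(-10) + 3·10
  = 24 + 10 + 30
  = 64
Equation: 3x - y + 3z = 64

3x - y + 3z = 64


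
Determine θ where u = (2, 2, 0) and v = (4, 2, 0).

u·v = 2·4 + 2·2 + 0·0 = 8 + 4 + 0 = 12
|u| = √(2² + 2² + 0²) = √8 ≈ 2.828
|v| = √(4² + 2² + 0²) = √20 ≈ 4.472
cos θ = (u·v)/(|u||v|) = 12/(2.828·4.472) ≈ 0.9487
θ = arccos(0.9487) ≈ 18.43°

18.43°


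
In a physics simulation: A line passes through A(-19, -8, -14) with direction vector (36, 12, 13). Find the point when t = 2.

P(t) = A + t·d
  = (-19 + 36·2, -8 + 12·2, -14 + 13·2)
  = (-19 + 72, -8 + 24, -14 + 26)
  = (53, 16, 12)

(53, 16, 12)


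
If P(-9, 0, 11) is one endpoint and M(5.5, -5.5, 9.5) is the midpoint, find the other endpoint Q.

Q = 2M - P
  = (2·5.5 - (-9), 2·(-5.5) - 0, 2·9.5 - 11)
  = (11 + 9, -11 + 0, 19 - 11)
  = (20, -11, 8)

(20, -11, 8)


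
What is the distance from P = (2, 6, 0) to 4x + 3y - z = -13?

distance = |a·x₀ + b·y₀ + c·z₀ - d| / √(a² + b² + c²)
  = |4·2 + 3·6 + (-1)·0 - (-13)| / √(4² + 3² + (-1)²)
  = |8 + 18 + 0 + 13| / √(16 + 9 + 1)
  = |39| / √26
  = 39 / 5.099
  ≈ 7.649

7.649


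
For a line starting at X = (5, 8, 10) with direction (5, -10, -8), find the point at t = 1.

P(t) = X + t·d
  = (5 + 5·1, 8 + (-10)·1, 10 + (-8)·1)
  = (5 + 5, 8 - 10, 10 - 8)
  = (10, -2, 2)

(10, -2, 2)


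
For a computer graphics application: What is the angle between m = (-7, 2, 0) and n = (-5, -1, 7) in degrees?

m·n = (-7)·(-5) + 2·(-1) + 0·7 = 35 - 2 + 0 = 33
|m| = √((-7)² + 2² + 0²) = √53 ≈ 7.28
|n| = √((-5)² + (-1)² + 7²) = √75 ≈ 8.66
cos θ = (m·n)/(|m||n|) = 33/(7.28·8.66) ≈ 0.5234
θ = arccos(0.5234) ≈ 58.44°

58.44°


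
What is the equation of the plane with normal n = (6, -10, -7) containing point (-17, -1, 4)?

The plane through P with normal n = (a, b, c) satisfies n·(r - P) = 0,
i.e. ax + by + cz = a·x₀ + b·y₀ + c·z₀.
d = 6·(-17) + (-10)·(-1) + (-7)·4
  = -102 + 10 - 28
  = -120
Equation: 6x - 10y - 7z = -120

6x - 10y - 7z = -120


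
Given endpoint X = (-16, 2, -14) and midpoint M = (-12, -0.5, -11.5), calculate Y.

Y = 2M - X
  = (2·(-12) - (-16), 2·(-0.5) - 2, 2·(-11.5) - (-14))
  = (-24 + 16, -1 - 2, -23 + 14)
  = (-8, -3, -9)

(-8, -3, -9)


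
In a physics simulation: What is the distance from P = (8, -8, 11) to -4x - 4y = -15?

distance = |a·x₀ + b·y₀ + c·z₀ - d| / √(a² + b² + c²)
  = |(-4)·8 + (-4)·(-8) + 0·11 - (-15)| / √((-4)² + (-4)² + 0²)
  = |-32 + 32 + 0 + 15| / √(16 + 16 + 0)
  = |15| / √32
  = 15 / 5.657
  ≈ 2.652

2.652


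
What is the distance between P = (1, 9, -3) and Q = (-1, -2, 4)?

d = √[(x₂-x₁)² + (y₂-y₁)² + (z₂-z₁)²]
  = √[(-2)² + (-11)² + 7²]
  = √[4 + 121 + 49]
  = √174
  ≈ 13.19

13.19


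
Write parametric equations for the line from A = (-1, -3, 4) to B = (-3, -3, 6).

Direction vector d = B - A = (-3 + 1, -3 + 3, 6 - 4) = (-2, 0, 2)
Parametric form r = A + t·d:
x = -1 - 2t, y = -3, z = 4 + 2t

x = -1 - 2t, y = -3, z = 4 + 2t


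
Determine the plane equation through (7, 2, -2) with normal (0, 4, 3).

The plane through P with normal n = (a, b, c) satisfies n·(r - P) = 0,
i.e. ax + by + cz = a·x₀ + b·y₀ + c·z₀.
d = 0·7 + 4·2 + 3·(-2)
  = 0 + 8 - 6
  = 2
Equation: 4y + 3z = 2

4y + 3z = 2


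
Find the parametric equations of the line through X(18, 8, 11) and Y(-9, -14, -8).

Direction vector d = Y - X = (-9 - 18, -14 - 8, -8 - 11) = (-27, -22, -19)
Parametric form r = X + t·d:
x = 18 - 27t, y = 8 - 22t, z = 11 - 19t

x = 18 - 27t, y = 8 - 22t, z = 11 - 19t


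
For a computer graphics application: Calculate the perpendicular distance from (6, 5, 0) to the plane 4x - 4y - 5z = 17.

distance = |a·x₀ + b·y₀ + c·z₀ - d| / √(a² + b² + c²)
  = |4·6 + (-4)·5 + (-5)·0 - 17| / √(4² + (-4)² + (-5)²)
  = |24 - 20 + 0 - 17| / √(16 + 16 + 25)
  = |-13| / √57
  = 13 / 7.55
  ≈ 1.722

1.722


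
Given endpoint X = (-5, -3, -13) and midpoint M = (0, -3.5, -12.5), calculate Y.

Y = 2M - X
  = (2·0 - (-5), 2·(-3.5) - (-3), 2·(-12.5) - (-13))
  = (0 + 5, -7 + 3, -25 + 13)
  = (5, -4, -12)

(5, -4, -12)


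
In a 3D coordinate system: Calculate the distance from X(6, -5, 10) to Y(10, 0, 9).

d = √[(x₂-x₁)² + (y₂-y₁)² + (z₂-z₁)²]
  = √[4² + 5² + (-1)²]
  = √[16 + 25 + 1]
  = √42
  ≈ 6.481

6.481


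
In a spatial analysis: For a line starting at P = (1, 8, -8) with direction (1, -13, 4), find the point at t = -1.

P(t) = P + t·d
  = (1 + 1·(-1), 8 + (-13)·(-1), -8 + 4·(-1))
  = (1 - 1, 8 + 13, -8 - 4)
  = (0, 21, -12)

(0, 21, -12)


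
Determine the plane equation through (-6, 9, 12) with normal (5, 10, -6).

The plane through P with normal n = (a, b, c) satisfies n·(r - P) = 0,
i.e. ax + by + cz = a·x₀ + b·y₀ + c·z₀.
d = 5·(-6) + 10·9 + (-6)·12
  = -30 + 90 - 72
  = -12
Equation: 5x + 10y - 6z = -12

5x + 10y - 6z = -12


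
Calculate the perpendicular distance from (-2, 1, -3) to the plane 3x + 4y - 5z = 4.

distance = |a·x₀ + b·y₀ + c·z₀ - d| / √(a² + b² + c²)
  = |3·(-2) + 4·1 + (-5)·(-3) - 4| / √(3² + 4² + (-5)²)
  = |-6 + 4 + 15 - 4| / √(9 + 16 + 25)
  = |9| / √50
  = 9 / 7.071
  ≈ 1.273

1.273


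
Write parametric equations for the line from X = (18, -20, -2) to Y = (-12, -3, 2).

Direction vector d = Y - X = (-12 - 18, -3 + 20, 2 + 2) = (-30, 17, 4)
Parametric form r = X + t·d:
x = 18 - 30t, y = -20 + 17t, z = -2 + 4t

x = 18 - 30t, y = -20 + 17t, z = -2 + 4t


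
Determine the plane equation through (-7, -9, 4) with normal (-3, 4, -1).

The plane through P with normal n = (a, b, c) satisfies n·(r - P) = 0,
i.e. ax + by + cz = a·x₀ + b·y₀ + c·z₀.
d = (-3)·(-7) + 4·(-9) + (-1)·4
  = 21 - 36 - 4
  = -19
Equation: -3x + 4y - z = -19

-3x + 4y - z = -19


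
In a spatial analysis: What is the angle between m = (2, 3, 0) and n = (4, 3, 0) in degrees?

m·n = 2·4 + 3·3 + 0·0 = 8 + 9 + 0 = 17
|m| = √(2² + 3² + 0²) = √13 ≈ 3.606
|n| = √(4² + 3² + 0²) = √25 ≈ 5
cos θ = (m·n)/(|m||n|) = 17/(3.606·5) ≈ 0.943
θ = arccos(0.943) ≈ 19.44°

19.44°


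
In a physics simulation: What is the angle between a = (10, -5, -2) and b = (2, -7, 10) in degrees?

a·b = 10·2 + (-5)·(-7) + (-2)·10 = 20 + 35 - 20 = 35
|a| = √(10² + (-5)² + (-2)²) = √129 ≈ 11.36
|b| = √(2² + (-7)² + 10²) = √153 ≈ 12.37
cos θ = (a·b)/(|a||b|) = 35/(11.36·12.37) ≈ 0.2491
θ = arccos(0.2491) ≈ 75.57°

75.57°


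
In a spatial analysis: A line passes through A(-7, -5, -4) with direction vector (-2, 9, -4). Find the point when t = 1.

P(t) = A + t·d
  = (-7 + (-2)·1, -5 + 9·1, -4 + (-4)·1)
  = (-7 - 2, -5 + 9, -4 - 4)
  = (-9, 4, -8)

(-9, 4, -8)


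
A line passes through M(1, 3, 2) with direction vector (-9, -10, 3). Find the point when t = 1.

P(t) = M + t·d
  = (1 + (-9)·1, 3 + (-10)·1, 2 + 3·1)
  = (1 - 9, 3 - 10, 2 + 3)
  = (-8, -7, 5)

(-8, -7, 5)


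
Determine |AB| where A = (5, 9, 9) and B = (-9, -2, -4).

d = √[(x₂-x₁)² + (y₂-y₁)² + (z₂-z₁)²]
  = √[(-14)² + (-11)² + (-13)²]
  = √[196 + 121 + 169]
  = √486
  ≈ 22.05

22.05


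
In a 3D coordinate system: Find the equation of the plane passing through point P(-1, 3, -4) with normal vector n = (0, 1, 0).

The plane through P with normal n = (a, b, c) satisfies n·(r - P) = 0,
i.e. ax + by + cz = a·x₀ + b·y₀ + c·z₀.
d = 0·(-1) + 1·3 + 0·(-4)
  = 0 + 3 + 0
  = 3
Equation: y = 3

y = 3


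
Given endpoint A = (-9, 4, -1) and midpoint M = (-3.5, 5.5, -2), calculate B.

B = 2M - A
  = (2·(-3.5) - (-9), 2·5.5 - 4, 2·(-2) - (-1))
  = (-7 + 9, 11 - 4, -4 + 1)
  = (2, 7, -3)

(2, 7, -3)


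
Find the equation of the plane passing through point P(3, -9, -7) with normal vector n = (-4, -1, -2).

The plane through P with normal n = (a, b, c) satisfies n·(r - P) = 0,
i.e. ax + by + cz = a·x₀ + b·y₀ + c·z₀.
d = (-4)·3 + (-1)·(-9) + (-2)·(-7)
  = -12 + 9 + 14
  = 11
Equation: -4x - y - 2z = 11

-4x - y - 2z = 11


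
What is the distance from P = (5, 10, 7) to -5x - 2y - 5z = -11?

distance = |a·x₀ + b·y₀ + c·z₀ - d| / √(a² + b² + c²)
  = |(-5)·5 + (-2)·10 + (-5)·7 - (-11)| / √((-5)² + (-2)² + (-5)²)
  = |-25 - 20 - 35 + 11| / √(25 + 4 + 25)
  = |-69| / √54
  = 69 / 7.348
  ≈ 9.39

9.39


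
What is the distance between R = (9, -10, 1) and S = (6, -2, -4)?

d = √[(x₂-x₁)² + (y₂-y₁)² + (z₂-z₁)²]
  = √[(-3)² + 8² + (-5)²]
  = √[9 + 64 + 25]
  = √98
  ≈ 9.899

9.899


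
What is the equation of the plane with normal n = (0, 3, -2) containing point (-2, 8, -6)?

The plane through P with normal n = (a, b, c) satisfies n·(r - P) = 0,
i.e. ax + by + cz = a·x₀ + b·y₀ + c·z₀.
d = 0·(-2) + 3·8 + (-2)·(-6)
  = 0 + 24 + 12
  = 36
Equation: 3y - 2z = 36

3y - 2z = 36


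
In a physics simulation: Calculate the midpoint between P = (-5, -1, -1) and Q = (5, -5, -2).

M = ((x₁+x₂)/2, (y₁+y₂)/2, (z₁+z₂)/2)
  = ((-5 + 5)/2, (-1 - 5)/2, (-1 - 2)/2)
  = (0/2, -6/2, -3/2)
  = (0, -3, -1.5)

(0, -3, -1.5)


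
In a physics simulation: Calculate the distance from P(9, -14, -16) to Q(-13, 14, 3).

d = √[(x₂-x₁)² + (y₂-y₁)² + (z₂-z₁)²]
  = √[(-22)² + 28² + 19²]
  = √[484 + 784 + 361]
  = √1629
  ≈ 40.36

40.36


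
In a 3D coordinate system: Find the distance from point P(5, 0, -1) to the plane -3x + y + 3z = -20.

distance = |a·x₀ + b·y₀ + c·z₀ - d| / √(a² + b² + c²)
  = |(-3)·5 + 1·0 + 3·(-1) - (-20)| / √((-3)² + 1² + 3²)
  = |-15 + 0 - 3 + 20| / √(9 + 1 + 9)
  = |2| / √19
  = 2 / 4.359
  ≈ 0.4588

0.4588


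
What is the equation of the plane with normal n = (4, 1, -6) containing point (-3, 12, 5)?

The plane through P with normal n = (a, b, c) satisfies n·(r - P) = 0,
i.e. ax + by + cz = a·x₀ + b·y₀ + c·z₀.
d = 4·(-3) + 1·12 + (-6)·5
  = -12 + 12 - 30
  = -30
Equation: 4x + y - 6z = -30

4x + y - 6z = -30


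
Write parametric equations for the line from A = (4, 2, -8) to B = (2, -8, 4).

Direction vector d = B - A = (2 - 4, -8 - 2, 4 + 8) = (-2, -10, 12)
Parametric form r = A + t·d:
x = 4 - 2t, y = 2 - 10t, z = -8 + 12t

x = 4 - 2t, y = 2 - 10t, z = -8 + 12t


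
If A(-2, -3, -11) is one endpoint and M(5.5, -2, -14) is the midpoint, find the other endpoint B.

B = 2M - A
  = (2·5.5 - (-2), 2·(-2) - (-3), 2·(-14) - (-11))
  = (11 + 2, -4 + 3, -28 + 11)
  = (13, -1, -17)

(13, -1, -17)


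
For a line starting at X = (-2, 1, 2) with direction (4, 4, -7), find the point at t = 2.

P(t) = X + t·d
  = (-2 + 4·2, 1 + 4·2, 2 + (-7)·2)
  = (-2 + 8, 1 + 8, 2 - 14)
  = (6, 9, -12)

(6, 9, -12)


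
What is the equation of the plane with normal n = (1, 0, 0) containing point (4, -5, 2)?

The plane through P with normal n = (a, b, c) satisfies n·(r - P) = 0,
i.e. ax + by + cz = a·x₀ + b·y₀ + c·z₀.
d = 1·4 + 0·(-5) + 0·2
  = 4 + 0 + 0
  = 4
Equation: x = 4

x = 4


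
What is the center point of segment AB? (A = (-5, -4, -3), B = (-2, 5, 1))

M = ((x₁+x₂)/2, (y₁+y₂)/2, (z₁+z₂)/2)
  = ((-5 - 2)/2, (-4 + 5)/2, (-3 + 1)/2)
  = (-7/2, 1/2, -2/2)
  = (-3.5, 0.5, -1)

(-3.5, 0.5, -1)


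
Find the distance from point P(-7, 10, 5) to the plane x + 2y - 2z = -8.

distance = |a·x₀ + b·y₀ + c·z₀ - d| / √(a² + b² + c²)
  = |1·(-7) + 2·10 + (-2)·5 - (-8)| / √(1² + 2² + (-2)²)
  = |-7 + 20 - 10 + 8| / √(1 + 4 + 4)
  = |11| / √9
  = 11 / 3
  ≈ 3.667

3.667


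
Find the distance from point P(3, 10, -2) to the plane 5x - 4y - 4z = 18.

distance = |a·x₀ + b·y₀ + c·z₀ - d| / √(a² + b² + c²)
  = |5·3 + (-4)·10 + (-4)·(-2) - 18| / √(5² + (-4)² + (-4)²)
  = |15 - 40 + 8 - 18| / √(25 + 16 + 16)
  = |-35| / √57
  = 35 / 7.55
  ≈ 4.636

4.636


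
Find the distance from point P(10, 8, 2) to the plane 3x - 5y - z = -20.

distance = |a·x₀ + b·y₀ + c·z₀ - d| / √(a² + b² + c²)
  = |3·10 + (-5)·8 + (-1)·2 - (-20)| / √(3² + (-5)² + (-1)²)
  = |30 - 40 - 2 + 20| / √(9 + 25 + 1)
  = |8| / √35
  = 8 / 5.916
  ≈ 1.352

1.352


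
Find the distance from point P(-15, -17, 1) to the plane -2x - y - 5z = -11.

distance = |a·x₀ + b·y₀ + c·z₀ - d| / √(a² + b² + c²)
  = |(-2)·(-15) + (-1)·(-17) + (-5)·1 - (-11)| / √((-2)² + (-1)² + (-5)²)
  = |30 + 17 - 5 + 11| / √(4 + 1 + 25)
  = |53| / √30
  = 53 / 5.477
  ≈ 9.676

9.676


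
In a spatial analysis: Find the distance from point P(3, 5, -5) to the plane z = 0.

distance = |a·x₀ + b·y₀ + c·z₀ - d| / √(a² + b² + c²)
  = |0·3 + 0·5 + 1·(-5) - 0| / √(0² + 0² + 1²)
  = |0 + 0 - 5 + 0| / √(0 + 0 + 1)
  = |-5| / √1
  = 5 / 1
  ≈ 5

5


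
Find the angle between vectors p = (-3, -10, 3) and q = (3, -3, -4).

p·q = (-3)·3 + (-10)·(-3) + 3·(-4) = -9 + 30 - 12 = 9
|p| = √((-3)² + (-10)² + 3²) = √118 ≈ 10.86
|q| = √(3² + (-3)² + (-4)²) = √34 ≈ 5.831
cos θ = (p·q)/(|p||q|) = 9/(10.86·5.831) ≈ 0.1421
θ = arccos(0.1421) ≈ 81.83°

81.83°


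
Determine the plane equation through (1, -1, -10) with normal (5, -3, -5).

The plane through P with normal n = (a, b, c) satisfies n·(r - P) = 0,
i.e. ax + by + cz = a·x₀ + b·y₀ + c·z₀.
d = 5·1 + (-3)·(-1) + (-5)·(-10)
  = 5 + 3 + 50
  = 58
Equation: 5x - 3y - 5z = 58

5x - 3y - 5z = 58


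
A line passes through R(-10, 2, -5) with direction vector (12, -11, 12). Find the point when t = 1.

P(t) = R + t·d
  = (-10 + 12·1, 2 + (-11)·1, -5 + 12·1)
  = (-10 + 12, 2 - 11, -5 + 12)
  = (2, -9, 7)

(2, -9, 7)


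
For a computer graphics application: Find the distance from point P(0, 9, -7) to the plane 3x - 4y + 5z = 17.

distance = |a·x₀ + b·y₀ + c·z₀ - d| / √(a² + b² + c²)
  = |3·0 + (-4)·9 + 5·(-7) - 17| / √(3² + (-4)² + 5²)
  = |0 - 36 - 35 - 17| / √(9 + 16 + 25)
  = |-88| / √50
  = 88 / 7.071
  ≈ 12.45

12.45


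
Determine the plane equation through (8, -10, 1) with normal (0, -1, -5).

The plane through P with normal n = (a, b, c) satisfies n·(r - P) = 0,
i.e. ax + by + cz = a·x₀ + b·y₀ + c·z₀.
d = 0·8 + (-1)·(-10) + (-5)·1
  = 0 + 10 - 5
  = 5
Equation: -y - 5z = 5

-y - 5z = 5


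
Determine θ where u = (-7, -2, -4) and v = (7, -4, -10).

u·v = (-7)·7 + (-2)·(-4) + (-4)·(-10) = -49 + 8 + 40 = -1
|u| = √((-7)² + (-2)² + (-4)²) = √69 ≈ 8.307
|v| = √(7² + (-4)² + (-10)²) = √165 ≈ 12.85
cos θ = (u·v)/(|u||v|) = -1/(8.307·12.85) ≈ -0.009372
θ = arccos(-0.009372) ≈ 90.54°

90.54°


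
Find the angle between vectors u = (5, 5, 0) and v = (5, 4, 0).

u·v = 5·5 + 5·4 + 0·0 = 25 + 20 + 0 = 45
|u| = √(5² + 5² + 0²) = √50 ≈ 7.071
|v| = √(5² + 4² + 0²) = √41 ≈ 6.403
cos θ = (u·v)/(|u||v|) = 45/(7.071·6.403) ≈ 0.9939
θ = arccos(0.9939) ≈ 6.34°

6.34°


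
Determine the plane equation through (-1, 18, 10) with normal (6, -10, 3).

The plane through P with normal n = (a, b, c) satisfies n·(r - P) = 0,
i.e. ax + by + cz = a·x₀ + b·y₀ + c·z₀.
d = 6·(-1) + (-10)·18 + 3·10
  = -6 - 180 + 30
  = -156
Equation: 6x - 10y + 3z = -156

6x - 10y + 3z = -156


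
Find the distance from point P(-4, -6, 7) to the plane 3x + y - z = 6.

distance = |a·x₀ + b·y₀ + c·z₀ - d| / √(a² + b² + c²)
  = |3·(-4) + 1·(-6) + (-1)·7 - 6| / √(3² + 1² + (-1)²)
  = |-12 - 6 - 7 - 6| / √(9 + 1 + 1)
  = |-31| / √11
  = 31 / 3.317
  ≈ 9.347

9.347


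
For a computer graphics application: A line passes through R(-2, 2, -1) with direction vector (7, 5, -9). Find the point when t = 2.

P(t) = R + t·d
  = (-2 + 7·2, 2 + 5·2, -1 + (-9)·2)
  = (-2 + 14, 2 + 10, -1 - 18)
  = (12, 12, -19)

(12, 12, -19)


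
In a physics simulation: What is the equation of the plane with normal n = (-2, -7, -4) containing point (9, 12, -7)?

The plane through P with normal n = (a, b, c) satisfies n·(r - P) = 0,
i.e. ax + by + cz = a·x₀ + b·y₀ + c·z₀.
d = (-2)·9 + (-7)·12 + (-4)·(-7)
  = -18 - 84 + 28
  = -74
Equation: -2x - 7y - 4z = -74

-2x - 7y - 4z = -74


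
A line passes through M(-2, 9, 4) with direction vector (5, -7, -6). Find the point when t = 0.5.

P(t) = M + t·d
  = (-2 + 5·0.5, 9 + (-7)·0.5, 4 + (-6)·0.5)
  = (-2 + 2.5, 9 - 3.5, 4 - 3)
  = (0.5, 5.5, 1)

(0.5, 5.5, 1)


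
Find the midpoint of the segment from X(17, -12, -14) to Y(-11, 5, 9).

M = ((x₁+x₂)/2, (y₁+y₂)/2, (z₁+z₂)/2)
  = ((17 - 11)/2, (-12 + 5)/2, (-14 + 9)/2)
  = (6/2, -7/2, -5/2)
  = (3, -3.5, -2.5)

(3, -3.5, -2.5)


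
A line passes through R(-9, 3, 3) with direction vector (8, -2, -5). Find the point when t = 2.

P(t) = R + t·d
  = (-9 + 8·2, 3 + (-2)·2, 3 + (-5)·2)
  = (-9 + 16, 3 - 4, 3 - 10)
  = (7, -1, -7)

(7, -1, -7)


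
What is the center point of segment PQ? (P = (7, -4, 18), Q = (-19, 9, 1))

M = ((x₁+x₂)/2, (y₁+y₂)/2, (z₁+z₂)/2)
  = ((7 - 19)/2, (-4 + 9)/2, (18 + 1)/2)
  = (-12/2, 5/2, 19/2)
  = (-6, 2.5, 9.5)

(-6, 2.5, 9.5)


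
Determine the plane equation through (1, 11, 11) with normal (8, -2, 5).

The plane through P with normal n = (a, b, c) satisfies n·(r - P) = 0,
i.e. ax + by + cz = a·x₀ + b·y₀ + c·z₀.
d = 8·1 + (-2)·11 + 5·11
  = 8 - 22 + 55
  = 41
Equation: 8x - 2y + 5z = 41

8x - 2y + 5z = 41


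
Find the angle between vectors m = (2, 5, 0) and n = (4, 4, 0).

m·n = 2·4 + 5·4 + 0·0 = 8 + 20 + 0 = 28
|m| = √(2² + 5² + 0²) = √29 ≈ 5.385
|n| = √(4² + 4² + 0²) = √32 ≈ 5.657
cos θ = (m·n)/(|m||n|) = 28/(5.385·5.657) ≈ 0.9191
θ = arccos(0.9191) ≈ 23.2°

23.2°


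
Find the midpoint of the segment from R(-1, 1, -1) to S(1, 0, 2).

M = ((x₁+x₂)/2, (y₁+y₂)/2, (z₁+z₂)/2)
  = ((-1 + 1)/2, (1 + 0)/2, (-1 + 2)/2)
  = (0/2, 1/2, 1/2)
  = (0, 0.5, 0.5)

(0, 0.5, 0.5)


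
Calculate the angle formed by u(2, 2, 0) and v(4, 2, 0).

u·v = 2·4 + 2·2 + 0·0 = 8 + 4 + 0 = 12
|u| = √(2² + 2² + 0²) = √8 ≈ 2.828
|v| = √(4² + 2² + 0²) = √20 ≈ 4.472
cos θ = (u·v)/(|u||v|) = 12/(2.828·4.472) ≈ 0.9487
θ = arccos(0.9487) ≈ 18.43°

18.43°


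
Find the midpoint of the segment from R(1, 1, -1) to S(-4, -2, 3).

M = ((x₁+x₂)/2, (y₁+y₂)/2, (z₁+z₂)/2)
  = ((1 - 4)/2, (1 - 2)/2, (-1 + 3)/2)
  = (-3/2, -1/2, 2/2)
  = (-1.5, -0.5, 1)

(-1.5, -0.5, 1)


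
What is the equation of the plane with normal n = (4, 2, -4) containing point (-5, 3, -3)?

The plane through P with normal n = (a, b, c) satisfies n·(r - P) = 0,
i.e. ax + by + cz = a·x₀ + b·y₀ + c·z₀.
d = 4·(-5) + 2·3 + (-4)·(-3)
  = -20 + 6 + 12
  = -2
Equation: 4x + 2y - 4z = -2

4x + 2y - 4z = -2


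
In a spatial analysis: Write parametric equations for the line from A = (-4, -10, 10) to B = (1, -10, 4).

Direction vector d = B - A = (1 + 4, -10 + 10, 4 - 10) = (5, 0, -6)
Parametric form r = A + t·d:
x = -4 + 5t, y = -10, z = 10 - 6t

x = -4 + 5t, y = -10, z = 10 - 6t


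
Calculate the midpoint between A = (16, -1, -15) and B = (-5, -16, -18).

M = ((x₁+x₂)/2, (y₁+y₂)/2, (z₁+z₂)/2)
  = ((16 - 5)/2, (-1 - 16)/2, (-15 - 18)/2)
  = (11/2, -17/2, -33/2)
  = (5.5, -8.5, -16.5)

(5.5, -8.5, -16.5)


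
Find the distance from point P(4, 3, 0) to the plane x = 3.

distance = |a·x₀ + b·y₀ + c·z₀ - d| / √(a² + b² + c²)
  = |1·4 + 0·3 + 0·0 - 3| / √(1² + 0² + 0²)
  = |4 + 0 + 0 - 3| / √(1 + 0 + 0)
  = |1| / √1
  = 1 / 1
  ≈ 1

1


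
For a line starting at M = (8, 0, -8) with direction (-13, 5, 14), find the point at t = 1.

P(t) = M + t·d
  = (8 + (-13)·1, 0 + 5·1, -8 + 14·1)
  = (8 - 13, 0 + 5, -8 + 14)
  = (-5, 5, 6)

(-5, 5, 6)


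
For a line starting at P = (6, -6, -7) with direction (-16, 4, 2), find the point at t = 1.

P(t) = P + t·d
  = (6 + (-16)·1, -6 + 4·1, -7 + 2·1)
  = (6 - 16, -6 + 4, -7 + 2)
  = (-10, -2, -5)

(-10, -2, -5)


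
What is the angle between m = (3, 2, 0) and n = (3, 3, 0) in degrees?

m·n = 3·3 + 2·3 + 0·0 = 9 + 6 + 0 = 15
|m| = √(3² + 2² + 0²) = √13 ≈ 3.606
|n| = √(3² + 3² + 0²) = √18 ≈ 4.243
cos θ = (m·n)/(|m||n|) = 15/(3.606·4.243) ≈ 0.9806
θ = arccos(0.9806) ≈ 11.31°

11.31°


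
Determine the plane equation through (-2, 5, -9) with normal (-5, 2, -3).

The plane through P with normal n = (a, b, c) satisfies n·(r - P) = 0,
i.e. ax + by + cz = a·x₀ + b·y₀ + c·z₀.
d = (-5)·(-2) + 2·5 + (-3)·(-9)
  = 10 + 10 + 27
  = 47
Equation: -5x + 2y - 3z = 47

-5x + 2y - 3z = 47


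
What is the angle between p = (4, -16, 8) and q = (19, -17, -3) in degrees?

p·q = 4·19 + (-16)·(-17) + 8·(-3) = 76 + 272 - 24 = 324
|p| = √(4² + (-16)² + 8²) = √336 ≈ 18.33
|q| = √(19² + (-17)² + (-3)²) = √659 ≈ 25.67
cos θ = (p·q)/(|p||q|) = 324/(18.33·25.67) ≈ 0.6885
θ = arccos(0.6885) ≈ 46.48°

46.48°


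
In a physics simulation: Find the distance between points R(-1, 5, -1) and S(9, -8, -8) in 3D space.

d = √[(x₂-x₁)² + (y₂-y₁)² + (z₂-z₁)²]
  = √[10² + (-13)² + (-7)²]
  = √[100 + 169 + 49]
  = √318
  ≈ 17.83

17.83


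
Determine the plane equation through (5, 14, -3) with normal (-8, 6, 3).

The plane through P with normal n = (a, b, c) satisfies n·(r - P) = 0,
i.e. ax + by + cz = a·x₀ + b·y₀ + c·z₀.
d = (-8)·5 + 6·14 + 3·(-3)
  = -40 + 84 - 9
  = 35
Equation: -8x + 6y + 3z = 35

-8x + 6y + 3z = 35


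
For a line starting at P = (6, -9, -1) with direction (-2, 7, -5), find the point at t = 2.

P(t) = P + t·d
  = (6 + (-2)·2, -9 + 7·2, -1 + (-5)·2)
  = (6 - 4, -9 + 14, -1 - 10)
  = (2, 5, -11)

(2, 5, -11)


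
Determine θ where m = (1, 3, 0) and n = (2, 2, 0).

m·n = 1·2 + 3·2 + 0·0 = 2 + 6 + 0 = 8
|m| = √(1² + 3² + 0²) = √10 ≈ 3.162
|n| = √(2² + 2² + 0²) = √8 ≈ 2.828
cos θ = (m·n)/(|m||n|) = 8/(3.162·2.828) ≈ 0.8944
θ = arccos(0.8944) ≈ 26.57°

26.57°


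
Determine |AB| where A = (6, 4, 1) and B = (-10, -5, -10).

d = √[(x₂-x₁)² + (y₂-y₁)² + (z₂-z₁)²]
  = √[(-16)² + (-9)² + (-11)²]
  = √[256 + 81 + 121]
  = √458
  ≈ 21.4

21.4


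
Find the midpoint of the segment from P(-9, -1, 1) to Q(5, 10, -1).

M = ((x₁+x₂)/2, (y₁+y₂)/2, (z₁+z₂)/2)
  = ((-9 + 5)/2, (-1 + 10)/2, (1 - 1)/2)
  = (-4/2, 9/2, 0/2)
  = (-2, 4.5, 0)

(-2, 4.5, 0)


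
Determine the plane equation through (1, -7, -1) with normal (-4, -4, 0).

The plane through P with normal n = (a, b, c) satisfies n·(r - P) = 0,
i.e. ax + by + cz = a·x₀ + b·y₀ + c·z₀.
d = (-4)·1 + (-4)·(-7) + 0·(-1)
  = -4 + 28 + 0
  = 24
Equation: -4x - 4y = 24

-4x - 4y = 24


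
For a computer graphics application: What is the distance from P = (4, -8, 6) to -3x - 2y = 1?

distance = |a·x₀ + b·y₀ + c·z₀ - d| / √(a² + b² + c²)
  = |(-3)·4 + (-2)·(-8) + 0·6 - 1| / √((-3)² + (-2)² + 0²)
  = |-12 + 16 + 0 - 1| / √(9 + 4 + 0)
  = |3| / √13
  = 3 / 3.606
  ≈ 0.8321

0.8321


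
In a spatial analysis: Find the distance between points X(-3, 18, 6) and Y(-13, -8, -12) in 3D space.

d = √[(x₂-x₁)² + (y₂-y₁)² + (z₂-z₁)²]
  = √[(-10)² + (-26)² + (-18)²]
  = √[100 + 676 + 324]
  = √1100
  ≈ 33.17

33.17


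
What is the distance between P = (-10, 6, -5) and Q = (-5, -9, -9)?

d = √[(x₂-x₁)² + (y₂-y₁)² + (z₂-z₁)²]
  = √[5² + (-15)² + (-4)²]
  = √[25 + 225 + 16]
  = √266
  ≈ 16.31

16.31


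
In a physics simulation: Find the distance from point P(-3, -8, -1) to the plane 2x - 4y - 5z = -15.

distance = |a·x₀ + b·y₀ + c·z₀ - d| / √(a² + b² + c²)
  = |2·(-3) + (-4)·(-8) + (-5)·(-1) - (-15)| / √(2² + (-4)² + (-5)²)
  = |-6 + 32 + 5 + 15| / √(4 + 16 + 25)
  = |46| / √45
  = 46 / 6.708
  ≈ 6.857

6.857
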